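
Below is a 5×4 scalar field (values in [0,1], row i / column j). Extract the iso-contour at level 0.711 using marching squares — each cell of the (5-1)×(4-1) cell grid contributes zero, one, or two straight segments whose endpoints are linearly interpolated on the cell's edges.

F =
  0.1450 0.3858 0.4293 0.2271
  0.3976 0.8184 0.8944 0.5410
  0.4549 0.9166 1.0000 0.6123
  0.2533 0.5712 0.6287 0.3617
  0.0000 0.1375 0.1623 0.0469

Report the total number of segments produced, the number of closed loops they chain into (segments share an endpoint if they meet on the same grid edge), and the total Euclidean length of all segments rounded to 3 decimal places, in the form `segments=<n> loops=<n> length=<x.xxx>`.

cell (0,0): code 0100 → (0.752,1.000)–(1.000,0.745)
cell (0,1): code 1100 → (0.606,2.000)–(0.752,1.000)
cell (0,2): code 1000 → (1.000,2.519)–(0.606,2.000)
cell (1,0): code 0110 → (1.000,0.745)–(2.000,0.555)
cell (1,2): code 1001 → (2.000,2.745)–(1.000,2.519)
cell (2,0): code 0010 → (2.000,0.555)–(2.595,1.000)
cell (2,1): code 0011 → (2.595,1.000)–(2.778,2.000)
cell (2,2): code 0001 → (2.778,2.000)–(2.000,2.745)
total: 8 segments, chained into 1 closed loop(s), length Σ = 6.899400

segments=8 loops=1 length=6.899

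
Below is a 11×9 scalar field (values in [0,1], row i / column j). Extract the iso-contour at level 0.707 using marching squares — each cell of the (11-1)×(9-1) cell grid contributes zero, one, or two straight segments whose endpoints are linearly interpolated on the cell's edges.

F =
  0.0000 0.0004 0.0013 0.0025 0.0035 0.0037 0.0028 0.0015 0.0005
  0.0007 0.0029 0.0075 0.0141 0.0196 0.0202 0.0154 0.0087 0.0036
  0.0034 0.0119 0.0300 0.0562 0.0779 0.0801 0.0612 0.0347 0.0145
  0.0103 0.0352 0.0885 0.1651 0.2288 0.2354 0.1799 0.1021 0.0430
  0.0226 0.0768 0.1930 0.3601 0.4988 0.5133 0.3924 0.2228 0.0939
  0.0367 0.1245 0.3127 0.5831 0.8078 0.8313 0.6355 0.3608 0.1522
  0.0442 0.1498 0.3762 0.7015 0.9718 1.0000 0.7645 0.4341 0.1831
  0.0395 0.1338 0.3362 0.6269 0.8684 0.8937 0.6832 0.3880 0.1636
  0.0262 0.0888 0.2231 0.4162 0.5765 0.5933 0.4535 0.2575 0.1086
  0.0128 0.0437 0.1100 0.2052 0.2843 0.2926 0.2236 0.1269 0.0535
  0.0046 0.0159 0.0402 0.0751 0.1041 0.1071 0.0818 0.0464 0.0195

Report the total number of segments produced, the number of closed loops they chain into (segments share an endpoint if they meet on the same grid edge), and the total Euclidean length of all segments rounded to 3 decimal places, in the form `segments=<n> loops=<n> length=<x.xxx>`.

segments=12 loops=1 length=9.619

cell (4,3): code 0100 → (4.674,4.000)–(5.000,3.551)
cell (4,4): code 1100 → (4.609,5.000)–(4.674,4.000)
cell (4,5): code 1000 → (5.000,5.635)–(4.609,5.000)
cell (5,3): code 0110 → (5.000,3.551)–(6.000,3.020)
cell (5,5): code 1101 → (5.554,6.000)–(5.000,5.635)
cell (5,6): code 1000 → (6.000,6.174)–(5.554,6.000)
cell (6,3): code 0110 → (6.000,3.020)–(7.000,3.332)
cell (6,5): code 1011 → (7.000,5.887)–(6.707,6.000)
cell (6,6): code 0001 → (6.707,6.000)–(6.000,6.174)
cell (7,3): code 0010 → (7.000,3.332)–(7.553,4.000)
cell (7,4): code 0011 → (7.553,4.000)–(7.622,5.000)
cell (7,5): code 0001 → (7.622,5.000)–(7.000,5.887)
total: 12 segments, chained into 1 closed loop(s), length Σ = 9.619068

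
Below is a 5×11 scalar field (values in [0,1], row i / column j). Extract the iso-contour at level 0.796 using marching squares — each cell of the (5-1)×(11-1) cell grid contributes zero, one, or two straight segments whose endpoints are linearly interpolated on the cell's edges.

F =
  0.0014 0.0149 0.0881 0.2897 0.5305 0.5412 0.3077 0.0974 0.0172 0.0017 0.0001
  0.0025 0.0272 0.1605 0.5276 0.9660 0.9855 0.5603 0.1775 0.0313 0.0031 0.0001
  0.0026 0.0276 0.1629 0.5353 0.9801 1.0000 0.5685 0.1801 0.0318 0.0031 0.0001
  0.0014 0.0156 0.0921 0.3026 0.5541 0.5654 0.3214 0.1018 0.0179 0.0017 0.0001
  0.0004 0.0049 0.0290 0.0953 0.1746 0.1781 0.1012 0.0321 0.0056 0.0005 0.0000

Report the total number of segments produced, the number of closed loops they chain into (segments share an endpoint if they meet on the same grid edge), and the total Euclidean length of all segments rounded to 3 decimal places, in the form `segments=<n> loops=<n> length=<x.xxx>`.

segments=8 loops=1 length=6.434

cell (0,3): code 0100 → (0.610,4.000)–(1.000,3.612)
cell (0,4): code 1100 → (0.573,5.000)–(0.610,4.000)
cell (0,5): code 1000 → (1.000,5.446)–(0.573,5.000)
cell (1,3): code 0110 → (1.000,3.612)–(2.000,3.586)
cell (1,5): code 1001 → (2.000,5.473)–(1.000,5.446)
cell (2,3): code 0010 → (2.000,3.586)–(2.432,4.000)
cell (2,4): code 0011 → (2.432,4.000)–(2.469,5.000)
cell (2,5): code 0001 → (2.469,5.000)–(2.000,5.473)
total: 8 segments, chained into 1 closed loop(s), length Σ = 6.433762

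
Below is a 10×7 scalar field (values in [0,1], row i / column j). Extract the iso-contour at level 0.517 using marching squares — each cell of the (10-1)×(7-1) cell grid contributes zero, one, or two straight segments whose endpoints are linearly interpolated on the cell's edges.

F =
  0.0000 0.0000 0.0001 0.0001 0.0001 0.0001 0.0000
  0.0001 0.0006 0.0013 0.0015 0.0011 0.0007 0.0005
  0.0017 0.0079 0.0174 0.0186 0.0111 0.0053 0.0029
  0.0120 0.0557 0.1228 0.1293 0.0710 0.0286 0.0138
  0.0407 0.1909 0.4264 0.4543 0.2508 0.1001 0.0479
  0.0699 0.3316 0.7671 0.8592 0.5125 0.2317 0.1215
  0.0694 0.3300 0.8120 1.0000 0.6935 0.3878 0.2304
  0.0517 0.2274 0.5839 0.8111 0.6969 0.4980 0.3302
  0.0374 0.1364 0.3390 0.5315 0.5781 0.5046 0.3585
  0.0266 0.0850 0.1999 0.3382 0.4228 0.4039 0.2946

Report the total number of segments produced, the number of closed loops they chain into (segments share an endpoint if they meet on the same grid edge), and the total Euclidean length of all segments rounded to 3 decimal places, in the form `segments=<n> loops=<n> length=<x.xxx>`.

cell (4,1): code 0100 → (4.266,2.000)–(5.000,1.426)
cell (4,2): code 1100 → (4.155,3.000)–(4.266,2.000)
cell (4,3): code 1000 → (5.000,3.987)–(4.155,3.000)
cell (5,1): code 0110 → (5.000,1.426)–(6.000,1.388)
cell (5,3): code 1101 → (5.025,4.000)–(5.000,3.987)
cell (5,4): code 1000 → (6.000,4.577)–(5.025,4.000)
cell (6,1): code 0110 → (6.000,1.388)–(7.000,1.812)
cell (6,4): code 1001 → (7.000,4.904)–(6.000,4.577)
cell (7,1): code 0010 → (7.000,1.812)–(7.273,2.000)
cell (7,2): code 0111 → (7.273,2.000)–(8.000,2.925)
cell (7,4): code 1001 → (8.000,4.831)–(7.000,4.904)
cell (8,2): code 0010 → (8.000,2.925)–(8.075,3.000)
cell (8,3): code 0011 → (8.075,3.000)–(8.393,4.000)
cell (8,4): code 0001 → (8.393,4.000)–(8.000,4.831)
total: 14 segments, chained into 1 closed loop(s), length Σ = 12.123758

segments=14 loops=1 length=12.124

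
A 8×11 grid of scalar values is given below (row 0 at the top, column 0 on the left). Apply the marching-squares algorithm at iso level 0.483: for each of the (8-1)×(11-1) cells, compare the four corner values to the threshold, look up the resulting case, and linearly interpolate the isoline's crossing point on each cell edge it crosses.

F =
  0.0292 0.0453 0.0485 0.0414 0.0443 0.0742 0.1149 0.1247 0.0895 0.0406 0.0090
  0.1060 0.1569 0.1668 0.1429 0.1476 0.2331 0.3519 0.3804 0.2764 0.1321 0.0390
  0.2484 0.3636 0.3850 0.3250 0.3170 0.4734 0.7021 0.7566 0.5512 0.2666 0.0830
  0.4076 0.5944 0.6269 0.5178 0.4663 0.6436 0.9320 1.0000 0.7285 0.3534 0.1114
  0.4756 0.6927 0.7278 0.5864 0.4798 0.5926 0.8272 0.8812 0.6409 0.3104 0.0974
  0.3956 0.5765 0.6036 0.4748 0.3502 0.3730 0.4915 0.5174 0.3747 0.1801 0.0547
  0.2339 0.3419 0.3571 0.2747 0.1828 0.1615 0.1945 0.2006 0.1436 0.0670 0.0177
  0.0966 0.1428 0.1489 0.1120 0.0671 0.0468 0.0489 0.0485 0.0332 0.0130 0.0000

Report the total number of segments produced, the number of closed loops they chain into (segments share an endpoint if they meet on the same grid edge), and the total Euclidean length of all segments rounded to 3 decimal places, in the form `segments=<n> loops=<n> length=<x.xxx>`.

cell (1,5): code 0100 → (1.374,6.000)–(2.000,5.042)
cell (1,6): code 1100 → (1.273,7.000)–(1.374,6.000)
cell (1,7): code 1100 → (1.752,8.000)–(1.273,7.000)
cell (1,8): code 1000 → (2.000,8.240)–(1.752,8.000)
cell (2,0): code 0100 → (2.517,1.000)–(3.000,0.404)
cell (2,1): code 1100 → (2.405,2.000)–(2.517,1.000)
cell (2,2): code 1100 → (2.820,3.000)–(2.405,2.000)
cell (2,3): code 1000 → (3.000,3.676)–(2.820,3.000)
cell (2,4): code 0100 → (2.056,5.000)–(3.000,4.094)
cell (2,5): code 1110 → (2.000,5.042)–(2.056,5.000)
cell (2,8): code 1001 → (3.000,8.654)–(2.000,8.240)
cell (3,0): code 0110 → (3.000,0.404)–(4.000,0.034)
cell (3,3): code 1001 → (4.000,3.970)–(3.000,3.676)
cell (3,4): code 0110 → (3.000,4.094)–(4.000,4.028)
cell (3,8): code 1001 → (4.000,8.478)–(3.000,8.654)
cell (4,0): code 0110 → (4.000,0.034)–(5.000,0.483)
cell (4,2): code 1011 → (5.000,2.936)–(4.927,3.000)
cell (4,3): code 0001 → (4.927,3.000)–(4.000,3.970)
cell (4,4): code 0010 → (4.000,4.028)–(4.499,5.000)
cell (4,5): code 0111 → (4.499,5.000)–(5.000,5.928)
cell (4,7): code 1011 → (5.000,7.241)–(4.593,8.000)
cell (4,8): code 0001 → (4.593,8.000)–(4.000,8.478)
cell (5,0): code 0010 → (5.000,0.483)–(5.399,1.000)
cell (5,1): code 0011 → (5.399,1.000)–(5.489,2.000)
cell (5,2): code 0001 → (5.489,2.000)–(5.000,2.936)
cell (5,5): code 0010 → (5.000,5.928)–(5.029,6.000)
cell (5,6): code 0011 → (5.029,6.000)–(5.109,7.000)
cell (5,7): code 0001 → (5.109,7.000)–(5.000,7.241)
total: 28 segments, chained into 2 closed loop(s), length Σ = 24.108375

segments=28 loops=2 length=24.108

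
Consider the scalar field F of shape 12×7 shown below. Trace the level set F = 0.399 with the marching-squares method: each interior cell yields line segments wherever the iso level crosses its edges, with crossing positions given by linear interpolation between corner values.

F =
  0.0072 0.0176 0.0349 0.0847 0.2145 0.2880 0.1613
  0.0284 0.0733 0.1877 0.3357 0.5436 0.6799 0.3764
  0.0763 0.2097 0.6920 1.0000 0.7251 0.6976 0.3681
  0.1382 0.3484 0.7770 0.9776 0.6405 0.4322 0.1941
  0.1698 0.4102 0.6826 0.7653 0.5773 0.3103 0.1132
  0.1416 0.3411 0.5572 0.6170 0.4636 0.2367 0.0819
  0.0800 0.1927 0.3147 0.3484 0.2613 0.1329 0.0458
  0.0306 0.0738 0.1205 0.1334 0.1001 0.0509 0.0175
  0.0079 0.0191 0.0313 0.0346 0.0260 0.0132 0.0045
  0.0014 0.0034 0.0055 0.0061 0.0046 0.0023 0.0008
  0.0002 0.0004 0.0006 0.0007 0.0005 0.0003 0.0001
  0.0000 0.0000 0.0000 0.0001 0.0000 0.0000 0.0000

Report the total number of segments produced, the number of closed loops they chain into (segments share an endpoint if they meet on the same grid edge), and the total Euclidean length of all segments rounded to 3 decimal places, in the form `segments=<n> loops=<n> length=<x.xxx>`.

cell (0,3): code 0100 → (0.561,4.000)–(1.000,3.304)
cell (0,4): code 1100 → (0.283,5.000)–(0.561,4.000)
cell (0,5): code 1000 → (1.000,5.926)–(0.283,5.000)
cell (1,1): code 0100 → (1.419,2.000)–(2.000,1.392)
cell (1,2): code 1100 → (1.095,3.000)–(1.419,2.000)
cell (1,3): code 1110 → (1.000,3.304)–(1.095,3.000)
cell (1,5): code 1001 → (2.000,5.906)–(1.000,5.926)
cell (2,1): code 0110 → (2.000,1.392)–(3.000,1.118)
cell (2,5): code 1001 → (3.000,5.139)–(2.000,5.906)
cell (3,0): code 0100 → (3.819,1.000)–(4.000,0.953)
cell (3,1): code 1110 → (3.000,1.118)–(3.819,1.000)
cell (3,4): code 1011 → (4.000,4.668)–(3.272,5.000)
cell (3,5): code 0001 → (3.272,5.000)–(3.000,5.139)
cell (4,0): code 0010 → (4.000,0.953)–(4.162,1.000)
cell (4,1): code 0111 → (4.162,1.000)–(5.000,1.268)
cell (4,4): code 1001 → (5.000,4.285)–(4.000,4.668)
cell (5,1): code 0010 → (5.000,1.268)–(5.652,2.000)
cell (5,2): code 0011 → (5.652,2.000)–(5.812,3.000)
cell (5,3): code 0011 → (5.812,3.000)–(5.319,4.000)
cell (5,4): code 0001 → (5.319,4.000)–(5.000,4.285)
total: 20 segments, chained into 1 closed loop(s), length Σ = 16.314152

segments=20 loops=1 length=16.314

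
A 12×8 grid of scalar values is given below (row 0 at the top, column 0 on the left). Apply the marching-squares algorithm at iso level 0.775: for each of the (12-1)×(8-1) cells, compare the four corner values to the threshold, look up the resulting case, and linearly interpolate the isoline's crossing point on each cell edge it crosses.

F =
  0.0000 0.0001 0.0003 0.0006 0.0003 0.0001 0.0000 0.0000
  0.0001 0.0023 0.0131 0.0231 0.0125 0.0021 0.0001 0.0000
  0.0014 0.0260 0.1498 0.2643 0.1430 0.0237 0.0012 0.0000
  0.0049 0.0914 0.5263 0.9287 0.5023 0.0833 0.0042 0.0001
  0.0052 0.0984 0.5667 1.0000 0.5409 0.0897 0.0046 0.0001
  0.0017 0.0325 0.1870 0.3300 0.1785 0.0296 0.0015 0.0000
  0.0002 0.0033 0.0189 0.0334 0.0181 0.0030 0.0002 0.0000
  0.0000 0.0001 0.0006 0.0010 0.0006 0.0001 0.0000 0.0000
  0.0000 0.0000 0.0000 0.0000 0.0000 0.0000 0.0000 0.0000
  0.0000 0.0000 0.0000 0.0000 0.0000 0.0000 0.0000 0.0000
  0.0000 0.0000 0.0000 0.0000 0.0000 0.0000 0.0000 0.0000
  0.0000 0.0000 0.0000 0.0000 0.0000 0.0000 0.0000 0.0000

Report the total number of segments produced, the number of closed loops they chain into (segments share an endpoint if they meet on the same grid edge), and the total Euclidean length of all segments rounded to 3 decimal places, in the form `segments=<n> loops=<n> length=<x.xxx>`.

cell (2,2): code 0100 → (2.769,3.000)–(3.000,2.618)
cell (2,3): code 1000 → (3.000,3.360)–(2.769,3.000)
cell (3,2): code 0110 → (3.000,2.618)–(4.000,2.481)
cell (3,3): code 1001 → (4.000,3.490)–(3.000,3.360)
cell (4,2): code 0010 → (4.000,2.481)–(4.336,3.000)
cell (4,3): code 0001 → (4.336,3.000)–(4.000,3.490)
total: 6 segments, chained into 1 closed loop(s), length Σ = 4.105117

segments=6 loops=1 length=4.105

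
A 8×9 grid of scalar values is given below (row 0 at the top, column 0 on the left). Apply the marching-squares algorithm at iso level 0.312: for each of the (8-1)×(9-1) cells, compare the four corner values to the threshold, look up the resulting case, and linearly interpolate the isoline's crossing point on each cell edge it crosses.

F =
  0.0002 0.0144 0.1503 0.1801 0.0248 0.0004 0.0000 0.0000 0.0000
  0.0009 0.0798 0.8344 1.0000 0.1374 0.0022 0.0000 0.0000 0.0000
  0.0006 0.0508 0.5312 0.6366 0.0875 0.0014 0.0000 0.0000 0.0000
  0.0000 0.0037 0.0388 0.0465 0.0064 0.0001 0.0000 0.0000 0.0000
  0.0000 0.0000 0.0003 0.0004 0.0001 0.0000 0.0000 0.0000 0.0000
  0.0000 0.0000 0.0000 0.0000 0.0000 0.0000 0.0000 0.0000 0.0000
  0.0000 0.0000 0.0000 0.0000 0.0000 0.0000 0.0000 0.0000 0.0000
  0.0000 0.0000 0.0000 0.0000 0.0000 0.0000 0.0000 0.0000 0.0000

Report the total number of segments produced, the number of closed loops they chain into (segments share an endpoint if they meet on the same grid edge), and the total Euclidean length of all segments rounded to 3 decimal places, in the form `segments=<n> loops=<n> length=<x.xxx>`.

segments=8 loops=1 length=7.690

cell (0,1): code 0100 → (0.236,2.000)–(1.000,1.308)
cell (0,2): code 1100 → (0.161,3.000)–(0.236,2.000)
cell (0,3): code 1000 → (1.000,3.798)–(0.161,3.000)
cell (1,1): code 0110 → (1.000,1.308)–(2.000,1.544)
cell (1,3): code 1001 → (2.000,3.591)–(1.000,3.798)
cell (2,1): code 0010 → (2.000,1.544)–(2.445,2.000)
cell (2,2): code 0011 → (2.445,2.000)–(2.550,3.000)
cell (2,3): code 0001 → (2.550,3.000)–(2.000,3.591)
total: 8 segments, chained into 1 closed loop(s), length Σ = 7.690284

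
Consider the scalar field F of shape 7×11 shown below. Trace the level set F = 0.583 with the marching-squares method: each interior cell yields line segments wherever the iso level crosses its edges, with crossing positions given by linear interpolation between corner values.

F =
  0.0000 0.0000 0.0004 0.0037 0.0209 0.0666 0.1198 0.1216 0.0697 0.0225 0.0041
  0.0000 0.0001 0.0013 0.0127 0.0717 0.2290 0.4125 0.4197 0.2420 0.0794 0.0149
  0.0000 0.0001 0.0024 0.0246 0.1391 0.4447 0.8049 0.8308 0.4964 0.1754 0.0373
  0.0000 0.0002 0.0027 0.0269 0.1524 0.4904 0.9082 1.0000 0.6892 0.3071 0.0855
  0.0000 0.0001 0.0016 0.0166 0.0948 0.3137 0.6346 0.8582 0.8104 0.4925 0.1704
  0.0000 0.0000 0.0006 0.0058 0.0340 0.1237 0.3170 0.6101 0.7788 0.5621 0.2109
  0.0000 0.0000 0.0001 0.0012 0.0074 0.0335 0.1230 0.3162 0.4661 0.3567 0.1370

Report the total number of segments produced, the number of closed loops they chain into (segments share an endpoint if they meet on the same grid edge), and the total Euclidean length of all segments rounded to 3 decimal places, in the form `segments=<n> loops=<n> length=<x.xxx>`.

segments=14 loops=1 length=12.052

cell (1,5): code 0100 → (1.435,6.000)–(2.000,5.384)
cell (1,6): code 1100 → (1.397,7.000)–(1.435,6.000)
cell (1,7): code 1000 → (2.000,7.741)–(1.397,7.000)
cell (2,5): code 0110 → (2.000,5.384)–(3.000,5.222)
cell (2,7): code 1101 → (2.449,8.000)–(2.000,7.741)
cell (2,8): code 1000 → (3.000,8.278)–(2.449,8.000)
cell (3,5): code 0110 → (3.000,5.222)–(4.000,5.839)
cell (3,8): code 1001 → (4.000,8.715)–(3.000,8.278)
cell (4,5): code 0010 → (4.000,5.839)–(4.162,6.000)
cell (4,6): code 0111 → (4.162,6.000)–(5.000,6.908)
cell (4,8): code 1001 → (5.000,8.904)–(4.000,8.715)
cell (5,6): code 0010 → (5.000,6.908)–(5.092,7.000)
cell (5,7): code 0011 → (5.092,7.000)–(5.626,8.000)
cell (5,8): code 0001 → (5.626,8.000)–(5.000,8.904)
total: 14 segments, chained into 1 closed loop(s), length Σ = 12.052107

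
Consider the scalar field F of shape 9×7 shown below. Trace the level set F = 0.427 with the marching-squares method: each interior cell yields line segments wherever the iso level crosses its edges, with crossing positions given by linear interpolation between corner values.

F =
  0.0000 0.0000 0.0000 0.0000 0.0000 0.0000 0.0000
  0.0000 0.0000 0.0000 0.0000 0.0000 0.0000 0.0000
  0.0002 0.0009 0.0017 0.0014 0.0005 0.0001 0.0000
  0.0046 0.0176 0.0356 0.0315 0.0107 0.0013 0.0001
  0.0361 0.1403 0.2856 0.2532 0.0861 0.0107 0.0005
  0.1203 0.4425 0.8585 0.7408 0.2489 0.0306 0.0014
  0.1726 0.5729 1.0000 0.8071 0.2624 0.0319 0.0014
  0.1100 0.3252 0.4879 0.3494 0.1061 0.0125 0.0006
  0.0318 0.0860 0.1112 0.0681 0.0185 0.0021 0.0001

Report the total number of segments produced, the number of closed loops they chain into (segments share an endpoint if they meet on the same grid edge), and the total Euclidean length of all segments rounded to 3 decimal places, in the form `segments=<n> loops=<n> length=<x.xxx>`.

segments=12 loops=1 length=9.242

cell (4,0): code 0100 → (4.949,1.000)–(5.000,0.952)
cell (4,1): code 1100 → (4.247,2.000)–(4.949,1.000)
cell (4,2): code 1100 → (4.356,3.000)–(4.247,2.000)
cell (4,3): code 1000 → (5.000,3.638)–(4.356,3.000)
cell (5,0): code 0110 → (5.000,0.952)–(6.000,0.636)
cell (5,3): code 1001 → (6.000,3.698)–(5.000,3.638)
cell (6,0): code 0010 → (6.000,0.636)–(6.589,1.000)
cell (6,1): code 0111 → (6.589,1.000)–(7.000,1.626)
cell (6,2): code 1011 → (7.000,2.440)–(6.830,3.000)
cell (6,3): code 0001 → (6.830,3.000)–(6.000,3.698)
cell (7,1): code 0010 → (7.000,1.626)–(7.162,2.000)
cell (7,2): code 0001 → (7.162,2.000)–(7.000,2.440)
total: 12 segments, chained into 1 closed loop(s), length Σ = 9.242433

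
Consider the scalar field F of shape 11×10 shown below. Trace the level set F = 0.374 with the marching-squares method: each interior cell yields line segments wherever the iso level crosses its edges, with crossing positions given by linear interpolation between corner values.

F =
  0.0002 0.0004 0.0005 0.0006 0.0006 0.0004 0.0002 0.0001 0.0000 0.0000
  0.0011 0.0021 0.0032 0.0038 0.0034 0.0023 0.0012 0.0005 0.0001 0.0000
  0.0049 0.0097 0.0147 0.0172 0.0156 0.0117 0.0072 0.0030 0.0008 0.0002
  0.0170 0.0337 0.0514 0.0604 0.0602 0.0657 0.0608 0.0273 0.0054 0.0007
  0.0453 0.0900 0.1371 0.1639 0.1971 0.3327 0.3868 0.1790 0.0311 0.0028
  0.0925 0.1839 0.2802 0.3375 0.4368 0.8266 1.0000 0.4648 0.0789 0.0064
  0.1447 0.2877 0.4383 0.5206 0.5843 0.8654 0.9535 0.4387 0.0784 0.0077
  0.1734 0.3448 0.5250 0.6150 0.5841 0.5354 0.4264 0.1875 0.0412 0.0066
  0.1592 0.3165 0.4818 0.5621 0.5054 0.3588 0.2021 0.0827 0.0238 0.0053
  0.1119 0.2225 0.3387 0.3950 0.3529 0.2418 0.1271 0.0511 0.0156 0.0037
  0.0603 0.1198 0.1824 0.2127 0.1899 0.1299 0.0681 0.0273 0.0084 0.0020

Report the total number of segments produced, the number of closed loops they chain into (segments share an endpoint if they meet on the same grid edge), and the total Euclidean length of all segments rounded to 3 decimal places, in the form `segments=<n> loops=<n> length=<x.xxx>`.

cell (3,5): code 0100 → (3.961,6.000)–(4.000,5.763)
cell (3,6): code 1000 → (4.000,6.062)–(3.961,6.000)
cell (4,3): code 0100 → (4.738,4.000)–(5.000,3.368)
cell (4,4): code 1100 → (4.084,5.000)–(4.738,4.000)
cell (4,5): code 1110 → (4.000,5.763)–(4.084,5.000)
cell (4,6): code 1101 → (4.682,7.000)–(4.000,6.062)
cell (4,7): code 1000 → (5.000,7.235)–(4.682,7.000)
cell (5,1): code 0100 → (5.593,2.000)–(6.000,1.573)
cell (5,2): code 1100 → (5.199,3.000)–(5.593,2.000)
cell (5,3): code 1110 → (5.000,3.368)–(5.199,3.000)
cell (5,7): code 1001 → (6.000,7.180)–(5.000,7.235)
cell (6,1): code 0110 → (6.000,1.573)–(7.000,1.162)
cell (6,6): code 1011 → (7.000,6.219)–(6.258,7.000)
cell (6,7): code 0001 → (6.258,7.000)–(6.000,7.180)
cell (7,1): code 0110 → (7.000,1.162)–(8.000,1.348)
cell (7,4): code 1011 → (8.000,4.896)–(7.914,5.000)
cell (7,5): code 0011 → (7.914,5.000)–(7.234,6.000)
cell (7,6): code 0001 → (7.234,6.000)–(7.000,6.219)
cell (8,1): code 0010 → (8.000,1.348)–(8.753,2.000)
cell (8,2): code 0111 → (8.753,2.000)–(9.000,2.627)
cell (8,3): code 1011 → (9.000,3.499)–(8.862,4.000)
cell (8,4): code 0001 → (8.862,4.000)–(8.000,4.896)
cell (9,2): code 0010 → (9.000,2.627)–(9.115,3.000)
cell (9,3): code 0001 → (9.115,3.000)–(9.000,3.499)
total: 24 segments, chained into 1 closed loop(s), length Σ = 17.090217

segments=24 loops=1 length=17.090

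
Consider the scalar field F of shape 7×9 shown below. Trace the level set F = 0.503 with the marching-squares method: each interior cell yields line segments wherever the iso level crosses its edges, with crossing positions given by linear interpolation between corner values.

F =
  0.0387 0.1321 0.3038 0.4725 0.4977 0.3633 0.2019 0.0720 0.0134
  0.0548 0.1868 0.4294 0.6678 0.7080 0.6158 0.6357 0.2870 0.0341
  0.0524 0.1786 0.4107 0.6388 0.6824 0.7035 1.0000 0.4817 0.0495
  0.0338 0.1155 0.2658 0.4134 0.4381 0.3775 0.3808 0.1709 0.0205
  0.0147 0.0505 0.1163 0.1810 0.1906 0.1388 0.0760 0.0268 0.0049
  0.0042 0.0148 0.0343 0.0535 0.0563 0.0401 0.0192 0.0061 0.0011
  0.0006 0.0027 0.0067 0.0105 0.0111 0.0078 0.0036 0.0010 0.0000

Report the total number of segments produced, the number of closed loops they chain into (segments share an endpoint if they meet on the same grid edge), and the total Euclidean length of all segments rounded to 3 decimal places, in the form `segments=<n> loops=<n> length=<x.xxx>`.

cell (0,2): code 0100 → (0.156,3.000)–(1.000,2.309)
cell (0,3): code 1100 → (0.025,4.000)–(0.156,3.000)
cell (0,4): code 1100 → (0.553,5.000)–(0.025,4.000)
cell (0,5): code 1100 → (0.694,6.000)–(0.553,5.000)
cell (0,6): code 1000 → (1.000,6.381)–(0.694,6.000)
cell (1,2): code 0110 → (1.000,2.309)–(2.000,2.405)
cell (1,6): code 1001 → (2.000,6.959)–(1.000,6.381)
cell (2,2): code 0010 → (2.000,2.405)–(2.602,3.000)
cell (2,3): code 0011 → (2.602,3.000)–(2.734,4.000)
cell (2,4): code 0011 → (2.734,4.000)–(2.615,5.000)
cell (2,5): code 0011 → (2.615,5.000)–(2.803,6.000)
cell (2,6): code 0001 → (2.803,6.000)–(2.000,6.959)
total: 12 segments, chained into 1 closed loop(s), length Σ = 12.018859

segments=12 loops=1 length=12.019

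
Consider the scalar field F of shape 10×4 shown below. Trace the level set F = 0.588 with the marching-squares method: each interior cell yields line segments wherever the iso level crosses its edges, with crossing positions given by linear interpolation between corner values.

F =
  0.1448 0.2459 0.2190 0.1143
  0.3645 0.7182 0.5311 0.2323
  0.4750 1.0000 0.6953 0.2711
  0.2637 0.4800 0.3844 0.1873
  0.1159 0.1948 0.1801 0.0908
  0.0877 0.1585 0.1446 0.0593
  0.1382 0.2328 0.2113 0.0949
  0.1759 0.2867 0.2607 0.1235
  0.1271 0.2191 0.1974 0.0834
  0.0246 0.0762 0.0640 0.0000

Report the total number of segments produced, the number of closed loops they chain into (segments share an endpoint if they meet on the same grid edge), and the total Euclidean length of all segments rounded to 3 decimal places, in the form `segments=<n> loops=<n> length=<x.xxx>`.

cell (0,0): code 0100 → (0.724,1.000)–(1.000,0.632)
cell (0,1): code 1000 → (1.000,1.696)–(0.724,1.000)
cell (1,0): code 0110 → (1.000,0.632)–(2.000,0.215)
cell (1,1): code 1101 → (1.347,2.000)–(1.000,1.696)
cell (1,2): code 1000 → (2.000,2.253)–(1.347,2.000)
cell (2,0): code 0010 → (2.000,0.215)–(2.792,1.000)
cell (2,1): code 0011 → (2.792,1.000)–(2.345,2.000)
cell (2,2): code 0001 → (2.345,2.000)–(2.000,2.253)
total: 8 segments, chained into 1 closed loop(s), length Σ = 6.091984

segments=8 loops=1 length=6.092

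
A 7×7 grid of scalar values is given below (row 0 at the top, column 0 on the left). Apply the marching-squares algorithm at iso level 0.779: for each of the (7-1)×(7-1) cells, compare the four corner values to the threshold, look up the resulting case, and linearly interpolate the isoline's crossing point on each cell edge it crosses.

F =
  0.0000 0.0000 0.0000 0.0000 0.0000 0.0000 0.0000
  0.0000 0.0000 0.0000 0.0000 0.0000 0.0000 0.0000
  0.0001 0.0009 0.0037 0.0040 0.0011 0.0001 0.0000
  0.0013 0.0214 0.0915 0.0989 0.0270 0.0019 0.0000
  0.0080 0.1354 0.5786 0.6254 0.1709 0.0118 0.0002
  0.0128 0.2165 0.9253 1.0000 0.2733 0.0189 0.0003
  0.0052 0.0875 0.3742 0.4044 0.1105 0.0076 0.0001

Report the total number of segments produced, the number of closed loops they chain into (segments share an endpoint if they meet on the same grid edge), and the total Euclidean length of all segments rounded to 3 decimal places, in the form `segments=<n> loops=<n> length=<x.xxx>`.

cell (4,1): code 0100 → (4.578,2.000)–(5.000,1.794)
cell (4,2): code 1100 → (4.410,3.000)–(4.578,2.000)
cell (4,3): code 1000 → (5.000,3.304)–(4.410,3.000)
cell (5,1): code 0010 → (5.000,1.794)–(5.265,2.000)
cell (5,2): code 0011 → (5.265,2.000)–(5.371,3.000)
cell (5,3): code 0001 → (5.371,3.000)–(5.000,3.304)
total: 6 segments, chained into 1 closed loop(s), length Σ = 3.969083

segments=6 loops=1 length=3.969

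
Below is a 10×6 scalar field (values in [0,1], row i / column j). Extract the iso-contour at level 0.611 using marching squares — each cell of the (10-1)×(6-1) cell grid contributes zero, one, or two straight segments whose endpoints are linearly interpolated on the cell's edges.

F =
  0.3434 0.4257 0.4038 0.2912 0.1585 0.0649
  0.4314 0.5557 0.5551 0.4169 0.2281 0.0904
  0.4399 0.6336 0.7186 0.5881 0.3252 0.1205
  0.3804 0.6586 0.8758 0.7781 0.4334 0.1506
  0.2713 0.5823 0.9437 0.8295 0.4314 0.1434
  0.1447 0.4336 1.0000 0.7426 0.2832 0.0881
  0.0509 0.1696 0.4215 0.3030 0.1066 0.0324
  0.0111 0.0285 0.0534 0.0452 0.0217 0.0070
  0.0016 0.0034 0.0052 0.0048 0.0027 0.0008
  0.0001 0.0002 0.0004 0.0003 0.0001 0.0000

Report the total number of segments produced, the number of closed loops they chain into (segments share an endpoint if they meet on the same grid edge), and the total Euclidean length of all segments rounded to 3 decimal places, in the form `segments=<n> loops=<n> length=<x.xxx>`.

cell (1,0): code 0100 → (1.710,1.000)–(2.000,0.883)
cell (1,1): code 1100 → (1.342,2.000)–(1.710,1.000)
cell (1,2): code 1000 → (2.000,2.825)–(1.342,2.000)
cell (2,0): code 0110 → (2.000,0.883)–(3.000,0.829)
cell (2,2): code 1101 → (2.121,3.000)–(2.000,2.825)
cell (2,3): code 1000 → (3.000,3.485)–(2.121,3.000)
cell (3,0): code 0010 → (3.000,0.829)–(3.624,1.000)
cell (3,1): code 0111 → (3.624,1.000)–(4.000,1.079)
cell (3,3): code 1001 → (4.000,3.549)–(3.000,3.485)
cell (4,1): code 0110 → (4.000,1.079)–(5.000,1.313)
cell (4,3): code 1001 → (5.000,3.286)–(4.000,3.549)
cell (5,1): code 0010 → (5.000,1.313)–(5.672,2.000)
cell (5,2): code 0011 → (5.672,2.000)–(5.299,3.000)
cell (5,3): code 0001 → (5.299,3.000)–(5.000,3.286)
total: 14 segments, chained into 1 closed loop(s), length Σ = 11.188839

segments=14 loops=1 length=11.189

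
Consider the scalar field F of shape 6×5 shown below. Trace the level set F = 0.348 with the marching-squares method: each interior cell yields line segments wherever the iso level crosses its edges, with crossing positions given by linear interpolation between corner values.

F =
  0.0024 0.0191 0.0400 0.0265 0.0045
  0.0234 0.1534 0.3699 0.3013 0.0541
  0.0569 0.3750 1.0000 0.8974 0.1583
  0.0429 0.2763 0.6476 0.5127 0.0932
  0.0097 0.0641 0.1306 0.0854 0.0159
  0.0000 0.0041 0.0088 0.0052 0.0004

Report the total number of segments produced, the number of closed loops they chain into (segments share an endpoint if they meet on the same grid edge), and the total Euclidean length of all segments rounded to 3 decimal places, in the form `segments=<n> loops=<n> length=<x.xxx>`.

segments=12 loops=1 length=8.382

cell (0,1): code 0100 → (0.934,2.000)–(1.000,1.899)
cell (0,2): code 1000 → (1.000,2.319)–(0.934,2.000)
cell (1,0): code 0100 → (1.878,1.000)–(2.000,0.915)
cell (1,1): code 1110 → (1.000,1.899)–(1.878,1.000)
cell (1,2): code 1101 → (1.078,3.000)–(1.000,2.319)
cell (1,3): code 1000 → (2.000,3.743)–(1.078,3.000)
cell (2,0): code 0010 → (2.000,0.915)–(2.274,1.000)
cell (2,1): code 0111 → (2.274,1.000)–(3.000,1.193)
cell (2,3): code 1001 → (3.000,3.393)–(2.000,3.743)
cell (3,1): code 0010 → (3.000,1.193)–(3.579,2.000)
cell (3,2): code 0011 → (3.579,2.000)–(3.385,3.000)
cell (3,3): code 0001 → (3.385,3.000)–(3.000,3.393)
total: 12 segments, chained into 1 closed loop(s), length Σ = 8.381570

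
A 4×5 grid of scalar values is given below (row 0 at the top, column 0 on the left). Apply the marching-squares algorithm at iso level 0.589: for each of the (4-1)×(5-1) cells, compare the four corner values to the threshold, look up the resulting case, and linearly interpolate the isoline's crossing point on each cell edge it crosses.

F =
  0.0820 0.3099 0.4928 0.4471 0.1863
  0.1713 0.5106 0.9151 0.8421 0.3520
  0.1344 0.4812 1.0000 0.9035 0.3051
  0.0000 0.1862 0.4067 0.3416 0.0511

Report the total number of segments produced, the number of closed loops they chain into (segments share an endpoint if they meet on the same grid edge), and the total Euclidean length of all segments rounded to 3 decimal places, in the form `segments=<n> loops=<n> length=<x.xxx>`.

cell (0,1): code 0100 → (0.228,2.000)–(1.000,1.194)
cell (0,2): code 1100 → (0.359,3.000)–(0.228,2.000)
cell (0,3): code 1000 → (1.000,3.516)–(0.359,3.000)
cell (1,1): code 0110 → (1.000,1.194)–(2.000,1.208)
cell (1,3): code 1001 → (2.000,3.526)–(1.000,3.516)
cell (2,1): code 0010 → (2.000,1.208)–(2.693,2.000)
cell (2,2): code 0011 → (2.693,2.000)–(2.560,3.000)
cell (2,3): code 0001 → (2.560,3.000)–(2.000,3.526)
total: 8 segments, chained into 1 closed loop(s), length Σ = 7.777011

segments=8 loops=1 length=7.777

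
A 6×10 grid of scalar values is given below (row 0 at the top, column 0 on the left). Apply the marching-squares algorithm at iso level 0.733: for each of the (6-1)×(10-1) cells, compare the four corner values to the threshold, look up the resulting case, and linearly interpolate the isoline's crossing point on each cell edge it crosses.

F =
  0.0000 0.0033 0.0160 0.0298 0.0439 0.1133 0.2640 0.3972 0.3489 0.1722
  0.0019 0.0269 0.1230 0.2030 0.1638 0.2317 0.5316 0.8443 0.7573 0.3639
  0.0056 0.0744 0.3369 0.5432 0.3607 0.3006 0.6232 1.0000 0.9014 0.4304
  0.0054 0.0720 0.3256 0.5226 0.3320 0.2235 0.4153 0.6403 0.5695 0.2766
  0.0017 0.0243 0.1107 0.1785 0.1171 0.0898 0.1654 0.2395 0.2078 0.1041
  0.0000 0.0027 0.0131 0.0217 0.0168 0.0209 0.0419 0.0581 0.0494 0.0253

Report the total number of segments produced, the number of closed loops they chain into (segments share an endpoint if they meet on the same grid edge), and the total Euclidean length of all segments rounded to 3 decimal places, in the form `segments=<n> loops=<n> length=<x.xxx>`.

segments=8 loops=1 length=6.315

cell (0,6): code 0100 → (0.751,7.000)–(1.000,6.644)
cell (0,7): code 1100 → (0.940,8.000)–(0.751,7.000)
cell (0,8): code 1000 → (1.000,8.062)–(0.940,8.000)
cell (1,6): code 0110 → (1.000,6.644)–(2.000,6.291)
cell (1,8): code 1001 → (2.000,8.358)–(1.000,8.062)
cell (2,6): code 0010 → (2.000,6.291)–(2.742,7.000)
cell (2,7): code 0011 → (2.742,7.000)–(2.507,8.000)
cell (2,8): code 0001 → (2.507,8.000)–(2.000,8.358)
total: 8 segments, chained into 1 closed loop(s), length Σ = 6.315212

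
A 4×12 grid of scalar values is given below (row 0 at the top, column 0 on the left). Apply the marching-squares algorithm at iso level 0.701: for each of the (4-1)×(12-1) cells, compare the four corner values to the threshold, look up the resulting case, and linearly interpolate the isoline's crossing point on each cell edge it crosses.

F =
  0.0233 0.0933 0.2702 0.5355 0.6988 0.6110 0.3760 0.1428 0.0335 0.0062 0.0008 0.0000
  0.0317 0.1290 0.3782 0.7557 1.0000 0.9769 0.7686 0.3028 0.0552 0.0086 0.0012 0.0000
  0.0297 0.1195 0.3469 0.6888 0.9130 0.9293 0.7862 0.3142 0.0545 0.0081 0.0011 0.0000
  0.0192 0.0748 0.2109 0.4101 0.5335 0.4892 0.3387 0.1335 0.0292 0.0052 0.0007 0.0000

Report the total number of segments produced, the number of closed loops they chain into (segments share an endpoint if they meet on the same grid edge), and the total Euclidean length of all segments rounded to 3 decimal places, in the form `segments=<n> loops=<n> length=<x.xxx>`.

segments=12 loops=1 length=9.380

cell (0,2): code 0100 → (0.752,3.000)–(1.000,2.855)
cell (0,3): code 1100 → (0.007,4.000)–(0.752,3.000)
cell (0,4): code 1100 → (0.246,5.000)–(0.007,4.000)
cell (0,5): code 1100 → (0.828,6.000)–(0.246,5.000)
cell (0,6): code 1000 → (1.000,6.145)–(0.828,6.000)
cell (1,2): code 0010 → (1.000,2.855)–(1.818,3.000)
cell (1,3): code 0111 → (1.818,3.000)–(2.000,3.054)
cell (1,6): code 1001 → (2.000,6.181)–(1.000,6.145)
cell (2,3): code 0010 → (2.000,3.054)–(2.559,4.000)
cell (2,4): code 0011 → (2.559,4.000)–(2.519,5.000)
cell (2,5): code 0011 → (2.519,5.000)–(2.190,6.000)
cell (2,6): code 0001 → (2.190,6.000)–(2.000,6.181)
total: 12 segments, chained into 1 closed loop(s), length Σ = 9.379655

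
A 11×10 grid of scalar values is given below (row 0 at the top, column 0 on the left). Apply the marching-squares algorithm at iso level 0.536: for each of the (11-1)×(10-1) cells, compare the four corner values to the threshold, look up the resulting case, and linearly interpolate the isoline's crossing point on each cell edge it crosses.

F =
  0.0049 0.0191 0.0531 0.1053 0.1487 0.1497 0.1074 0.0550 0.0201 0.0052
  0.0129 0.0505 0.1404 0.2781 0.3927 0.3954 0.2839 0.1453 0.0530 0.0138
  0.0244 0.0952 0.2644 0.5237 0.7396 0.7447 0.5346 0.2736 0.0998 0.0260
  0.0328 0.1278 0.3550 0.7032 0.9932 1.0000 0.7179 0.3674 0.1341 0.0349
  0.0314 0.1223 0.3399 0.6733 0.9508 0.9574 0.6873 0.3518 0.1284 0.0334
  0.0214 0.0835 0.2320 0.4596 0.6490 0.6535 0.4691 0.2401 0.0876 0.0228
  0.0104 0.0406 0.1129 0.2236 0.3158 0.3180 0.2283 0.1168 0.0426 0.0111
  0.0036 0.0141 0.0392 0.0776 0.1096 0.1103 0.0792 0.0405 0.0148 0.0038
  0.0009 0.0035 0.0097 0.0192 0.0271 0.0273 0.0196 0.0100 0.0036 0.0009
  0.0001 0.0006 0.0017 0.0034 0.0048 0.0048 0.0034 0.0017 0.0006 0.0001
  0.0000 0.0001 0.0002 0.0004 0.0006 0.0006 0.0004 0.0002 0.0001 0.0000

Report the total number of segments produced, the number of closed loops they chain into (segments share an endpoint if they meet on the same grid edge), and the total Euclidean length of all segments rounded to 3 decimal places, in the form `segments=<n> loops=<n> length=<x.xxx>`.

cell (1,3): code 0100 → (1.413,4.000)–(2.000,3.057)
cell (1,4): code 1100 → (1.403,5.000)–(1.413,4.000)
cell (1,5): code 1000 → (2.000,5.993)–(1.403,5.000)
cell (2,2): code 0100 → (2.069,3.000)–(3.000,2.520)
cell (2,3): code 1110 → (2.000,3.057)–(2.069,3.000)
cell (2,5): code 1101 → (2.008,6.000)–(2.000,5.993)
cell (2,6): code 1000 → (3.000,6.519)–(2.008,6.000)
cell (3,2): code 0110 → (3.000,2.520)–(4.000,2.588)
cell (3,6): code 1001 → (4.000,6.451)–(3.000,6.519)
cell (4,2): code 0010 → (4.000,2.588)–(4.642,3.000)
cell (4,3): code 0111 → (4.642,3.000)–(5.000,3.403)
cell (4,5): code 1011 → (5.000,5.637)–(4.693,6.000)
cell (4,6): code 0001 → (4.693,6.000)–(4.000,6.451)
cell (5,3): code 0010 → (5.000,3.403)–(5.339,4.000)
cell (5,4): code 0011 → (5.339,4.000)–(5.350,5.000)
cell (5,5): code 0001 → (5.350,5.000)–(5.000,5.637)
total: 16 segments, chained into 1 closed loop(s), length Σ = 12.559457

segments=16 loops=1 length=12.559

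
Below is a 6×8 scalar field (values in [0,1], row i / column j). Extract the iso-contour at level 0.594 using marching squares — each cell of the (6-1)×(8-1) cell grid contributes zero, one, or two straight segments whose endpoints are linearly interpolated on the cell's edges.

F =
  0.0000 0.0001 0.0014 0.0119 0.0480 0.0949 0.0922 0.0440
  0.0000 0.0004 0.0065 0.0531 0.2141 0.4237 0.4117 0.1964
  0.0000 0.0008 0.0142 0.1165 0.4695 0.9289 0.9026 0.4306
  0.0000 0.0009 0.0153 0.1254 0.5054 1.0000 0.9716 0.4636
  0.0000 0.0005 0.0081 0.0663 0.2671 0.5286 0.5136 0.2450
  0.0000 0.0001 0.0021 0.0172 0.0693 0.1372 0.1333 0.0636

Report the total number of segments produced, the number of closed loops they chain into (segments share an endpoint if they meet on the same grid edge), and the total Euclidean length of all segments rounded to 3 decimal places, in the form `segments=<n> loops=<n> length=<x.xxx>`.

cell (1,4): code 0100 → (1.337,5.000)–(2.000,4.271)
cell (1,5): code 1100 → (1.371,6.000)–(1.337,5.000)
cell (1,6): code 1000 → (2.000,6.654)–(1.371,6.000)
cell (2,4): code 0110 → (2.000,4.271)–(3.000,4.179)
cell (2,6): code 1001 → (3.000,6.743)–(2.000,6.654)
cell (3,4): code 0010 → (3.000,4.179)–(3.861,5.000)
cell (3,5): code 0011 → (3.861,5.000)–(3.824,6.000)
cell (3,6): code 0001 → (3.824,6.000)–(3.000,6.743)
total: 8 segments, chained into 1 closed loop(s), length Σ = 8.201657

segments=8 loops=1 length=8.202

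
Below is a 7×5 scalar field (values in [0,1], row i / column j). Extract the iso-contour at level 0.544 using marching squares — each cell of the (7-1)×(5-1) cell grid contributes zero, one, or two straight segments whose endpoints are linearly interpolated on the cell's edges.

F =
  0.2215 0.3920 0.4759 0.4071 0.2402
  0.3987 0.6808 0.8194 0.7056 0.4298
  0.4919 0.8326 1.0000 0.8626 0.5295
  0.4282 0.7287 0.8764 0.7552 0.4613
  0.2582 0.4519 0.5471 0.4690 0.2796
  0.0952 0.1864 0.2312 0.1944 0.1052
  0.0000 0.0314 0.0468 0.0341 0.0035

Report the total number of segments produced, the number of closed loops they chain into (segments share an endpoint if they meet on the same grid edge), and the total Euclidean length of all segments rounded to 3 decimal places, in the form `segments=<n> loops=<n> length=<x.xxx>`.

cell (0,0): code 0100 → (0.526,1.000)–(1.000,0.515)
cell (0,1): code 1100 → (0.198,2.000)–(0.526,1.000)
cell (0,2): code 1100 → (0.459,3.000)–(0.198,2.000)
cell (0,3): code 1000 → (1.000,3.586)–(0.459,3.000)
cell (1,0): code 0110 → (1.000,0.515)–(2.000,0.153)
cell (1,3): code 1001 → (2.000,3.956)–(1.000,3.586)
cell (2,0): code 0110 → (2.000,0.153)–(3.000,0.385)
cell (2,3): code 1001 → (3.000,3.719)–(2.000,3.956)
cell (3,0): code 0010 → (3.000,0.385)–(3.667,1.000)
cell (3,1): code 0111 → (3.667,1.000)–(4.000,1.967)
cell (3,2): code 1011 → (4.000,2.040)–(3.738,3.000)
cell (3,3): code 0001 → (3.738,3.000)–(3.000,3.719)
cell (4,1): code 0010 → (4.000,1.967)–(4.010,2.000)
cell (4,2): code 0001 → (4.010,2.000)–(4.000,2.040)
total: 14 segments, chained into 1 closed loop(s), length Σ = 11.776591

segments=14 loops=1 length=11.777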